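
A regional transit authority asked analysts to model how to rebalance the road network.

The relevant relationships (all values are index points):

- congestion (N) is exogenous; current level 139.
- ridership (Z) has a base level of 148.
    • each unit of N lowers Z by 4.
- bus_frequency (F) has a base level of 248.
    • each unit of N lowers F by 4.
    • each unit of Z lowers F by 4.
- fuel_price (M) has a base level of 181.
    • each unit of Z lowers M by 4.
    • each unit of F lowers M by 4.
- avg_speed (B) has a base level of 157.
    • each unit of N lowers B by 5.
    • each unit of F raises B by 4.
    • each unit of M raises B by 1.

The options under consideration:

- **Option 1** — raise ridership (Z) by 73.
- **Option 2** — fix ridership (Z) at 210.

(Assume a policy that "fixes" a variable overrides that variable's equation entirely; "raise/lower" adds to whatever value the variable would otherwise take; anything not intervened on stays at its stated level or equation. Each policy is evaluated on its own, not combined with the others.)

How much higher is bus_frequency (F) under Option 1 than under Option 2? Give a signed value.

Option 1 (Z + 73):
  N = 139
  Z = 148 − 4·139 (+73 from intervention) = -335
  F = 248 − 4·139 − 4·(-335) = 1032
Option 2 (Z := 210):
  N = 139
  Z = 210
  F = 248 − 4·139 − 4·210 = -1148
F: 1032 − (-1148) = 2180

2180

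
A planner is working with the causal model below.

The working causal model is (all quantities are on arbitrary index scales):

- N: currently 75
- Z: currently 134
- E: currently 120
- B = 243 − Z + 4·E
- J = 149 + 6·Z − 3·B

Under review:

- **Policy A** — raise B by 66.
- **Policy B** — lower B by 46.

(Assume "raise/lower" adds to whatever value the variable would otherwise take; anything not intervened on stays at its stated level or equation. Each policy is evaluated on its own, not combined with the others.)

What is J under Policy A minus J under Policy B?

Policy A (B + 66):
  Z = 134
  E = 120
  B = 243 − 134 + 4·120 (+66 from intervention) = 655
  J = 149 + 6·134 − 3·655 = -1012
Policy B (B − 46):
  Z = 134
  E = 120
  B = 243 − 134 + 4·120 (−46 from intervention) = 543
  J = 149 + 6·134 − 3·543 = -676
J: -1012 − (-676) = -336

-336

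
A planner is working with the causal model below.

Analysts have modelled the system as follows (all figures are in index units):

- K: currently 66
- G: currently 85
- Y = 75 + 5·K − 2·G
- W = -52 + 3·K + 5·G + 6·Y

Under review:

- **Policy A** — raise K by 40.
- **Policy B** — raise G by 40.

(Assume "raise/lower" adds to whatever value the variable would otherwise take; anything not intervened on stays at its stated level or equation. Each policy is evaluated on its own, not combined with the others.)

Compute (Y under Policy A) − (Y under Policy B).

280

Policy A (K + 40):
  K = 66 + 40 = 106
  G = 85
  Y = 75 + 5·106 − 2·85 = 435
Policy B (G + 40):
  K = 66
  G = 85 + 40 = 125
  Y = 75 + 5·66 − 2·125 = 155
Y: 435 − 155 = 280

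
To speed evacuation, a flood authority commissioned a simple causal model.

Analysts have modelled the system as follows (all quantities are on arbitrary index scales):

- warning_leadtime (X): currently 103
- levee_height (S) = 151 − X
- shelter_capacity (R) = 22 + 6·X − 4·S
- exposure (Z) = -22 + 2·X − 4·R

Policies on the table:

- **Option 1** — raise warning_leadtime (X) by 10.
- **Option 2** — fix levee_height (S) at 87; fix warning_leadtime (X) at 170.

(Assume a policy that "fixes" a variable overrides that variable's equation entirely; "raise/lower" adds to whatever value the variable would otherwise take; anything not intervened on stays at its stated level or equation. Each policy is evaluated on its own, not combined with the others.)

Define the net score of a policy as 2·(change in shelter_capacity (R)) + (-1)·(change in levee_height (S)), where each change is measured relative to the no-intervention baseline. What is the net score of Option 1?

210

Baseline:
  X = 103
  S = 151 − 103 = 48
  R = 22 + 6·103 − 4·48 = 448
Option 1 (X + 10):
  X = 103 + 10 = 113
  S = 151 − 113 = 38
  R = 22 + 6·113 − 4·38 = 548
ΔR = 548 − 448 = 100; ΔS = 38 − 48 = -10
Score = 2·100 + (-1)·(-10) = 210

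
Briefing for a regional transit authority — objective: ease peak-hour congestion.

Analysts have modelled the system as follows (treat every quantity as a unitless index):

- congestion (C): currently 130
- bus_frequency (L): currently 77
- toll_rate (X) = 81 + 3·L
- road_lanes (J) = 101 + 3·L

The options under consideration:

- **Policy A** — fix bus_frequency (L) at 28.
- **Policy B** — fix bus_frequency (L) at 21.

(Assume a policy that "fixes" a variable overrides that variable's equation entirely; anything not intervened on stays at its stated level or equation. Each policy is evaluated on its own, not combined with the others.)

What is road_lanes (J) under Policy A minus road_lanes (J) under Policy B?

Policy A (L := 28):
  L = 28
  J = 101 + 3·28 = 185
Policy B (L := 21):
  L = 21
  J = 101 + 3·21 = 164
J: 185 − 164 = 21

21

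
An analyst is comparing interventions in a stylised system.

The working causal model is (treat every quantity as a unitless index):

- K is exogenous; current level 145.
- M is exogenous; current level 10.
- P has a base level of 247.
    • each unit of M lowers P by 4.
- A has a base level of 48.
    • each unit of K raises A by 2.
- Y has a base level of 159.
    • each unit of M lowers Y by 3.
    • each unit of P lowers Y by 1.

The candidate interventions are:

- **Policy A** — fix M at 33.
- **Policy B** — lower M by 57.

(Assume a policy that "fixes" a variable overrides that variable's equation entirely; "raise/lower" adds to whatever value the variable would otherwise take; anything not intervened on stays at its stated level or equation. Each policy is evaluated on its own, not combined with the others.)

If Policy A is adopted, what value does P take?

Policy A (M := 33):
  M = 33
  P = 247 − 4·33 = 115

115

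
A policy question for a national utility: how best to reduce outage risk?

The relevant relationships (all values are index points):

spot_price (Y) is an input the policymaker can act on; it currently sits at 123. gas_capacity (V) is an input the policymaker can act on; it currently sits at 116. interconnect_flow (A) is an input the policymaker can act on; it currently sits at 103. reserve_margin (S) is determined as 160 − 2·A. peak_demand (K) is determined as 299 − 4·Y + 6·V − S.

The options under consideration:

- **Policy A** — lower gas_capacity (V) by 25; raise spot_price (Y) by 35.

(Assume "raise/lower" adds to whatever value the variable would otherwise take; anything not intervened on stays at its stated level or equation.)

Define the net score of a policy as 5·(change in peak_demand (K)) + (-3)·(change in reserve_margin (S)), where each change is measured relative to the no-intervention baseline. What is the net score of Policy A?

-1450

Baseline:
  Y = 123
  V = 116
  A = 103
  S = 160 − 2·103 = -46
  K = 299 − 4·123 + 6·116 − (-46) = 549
Policy A (V − 25, Y + 35):
  Y = 123 + 35 = 158
  V = 116 − 25 = 91
  A = 103
  S = 160 − 2·103 = -46
  K = 299 − 4·158 + 6·91 − (-46) = 259
ΔK = 259 − 549 = -290; ΔS = -46 − (-46) = 0
Score = 5·(-290) + (-3)·0 = -1450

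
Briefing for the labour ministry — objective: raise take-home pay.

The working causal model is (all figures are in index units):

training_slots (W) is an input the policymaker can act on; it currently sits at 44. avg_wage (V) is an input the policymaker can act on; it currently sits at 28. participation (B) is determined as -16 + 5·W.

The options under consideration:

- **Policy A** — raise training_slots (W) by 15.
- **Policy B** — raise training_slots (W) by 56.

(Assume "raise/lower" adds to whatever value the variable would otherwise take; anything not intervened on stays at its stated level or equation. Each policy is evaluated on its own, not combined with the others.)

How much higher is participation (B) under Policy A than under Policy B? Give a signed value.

-205

Policy A (W + 15):
  W = 44 + 15 = 59
  B = -16 + 5·59 = 279
Policy B (W + 56):
  W = 44 + 56 = 100
  B = -16 + 5·100 = 484
B: 279 − 484 = -205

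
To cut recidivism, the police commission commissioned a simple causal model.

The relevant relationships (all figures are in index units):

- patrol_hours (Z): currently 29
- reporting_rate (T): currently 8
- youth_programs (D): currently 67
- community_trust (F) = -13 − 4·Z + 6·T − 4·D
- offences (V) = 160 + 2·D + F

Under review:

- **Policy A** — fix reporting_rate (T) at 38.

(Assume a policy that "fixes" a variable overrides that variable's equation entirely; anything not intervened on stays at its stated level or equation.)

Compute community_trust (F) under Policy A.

Policy A (T := 38):
  Z = 29
  T = 38
  D = 67
  F = -13 − 4·29 + 6·38 − 4·67 = -169

-169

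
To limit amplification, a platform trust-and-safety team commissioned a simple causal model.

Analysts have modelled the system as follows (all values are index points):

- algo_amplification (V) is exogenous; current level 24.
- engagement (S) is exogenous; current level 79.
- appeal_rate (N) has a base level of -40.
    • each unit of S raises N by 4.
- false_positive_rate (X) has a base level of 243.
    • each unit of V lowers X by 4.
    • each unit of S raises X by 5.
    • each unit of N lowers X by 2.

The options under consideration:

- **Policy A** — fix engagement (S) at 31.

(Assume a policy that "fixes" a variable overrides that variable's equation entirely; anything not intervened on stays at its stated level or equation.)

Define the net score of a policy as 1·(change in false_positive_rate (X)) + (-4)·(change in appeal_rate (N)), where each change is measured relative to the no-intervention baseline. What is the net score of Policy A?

912

Baseline:
  V = 24
  S = 79
  N = -40 + 4·79 = 276
  X = 243 − 4·24 + 5·79 − 2·276 = -10
Policy A (S := 31):
  V = 24
  S = 31
  N = -40 + 4·31 = 84
  X = 243 − 4·24 + 5·31 − 2·84 = 134
ΔX = 134 − (-10) = 144; ΔN = 84 − 276 = -192
Score = 1·144 + (-4)·(-192) = 912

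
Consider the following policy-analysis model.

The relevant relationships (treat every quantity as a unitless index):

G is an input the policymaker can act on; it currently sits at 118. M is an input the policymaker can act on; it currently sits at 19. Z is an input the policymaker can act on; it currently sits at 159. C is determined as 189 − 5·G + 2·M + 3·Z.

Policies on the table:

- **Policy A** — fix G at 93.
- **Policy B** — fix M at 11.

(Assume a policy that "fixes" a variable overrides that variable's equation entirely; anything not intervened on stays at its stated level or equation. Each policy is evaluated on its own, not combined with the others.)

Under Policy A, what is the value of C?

239

Policy A (G := 93):
  G = 93
  M = 19
  Z = 159
  C = 189 − 5·93 + 2·19 + 3·159 = 239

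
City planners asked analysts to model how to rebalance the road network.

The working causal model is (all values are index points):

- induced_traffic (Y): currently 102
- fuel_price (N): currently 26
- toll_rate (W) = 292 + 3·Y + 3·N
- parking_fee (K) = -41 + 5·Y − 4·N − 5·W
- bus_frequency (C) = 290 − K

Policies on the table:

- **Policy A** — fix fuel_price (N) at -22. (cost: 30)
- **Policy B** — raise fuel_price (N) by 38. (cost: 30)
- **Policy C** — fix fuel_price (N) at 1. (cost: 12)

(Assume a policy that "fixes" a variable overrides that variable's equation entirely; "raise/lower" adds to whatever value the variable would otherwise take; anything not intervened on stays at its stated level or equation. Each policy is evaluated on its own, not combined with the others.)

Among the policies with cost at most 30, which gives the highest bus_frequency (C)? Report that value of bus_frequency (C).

4027

Policy A (N := -22):
  Y = 102
  N = -22
  W = 292 + 3·102 + 3·(-22) = 532
  K = -41 + 5·102 − 4·(-22) − 5·532 = -2103
  C = 290 − (-2103) = 2393
Policy B (N + 38):
  Y = 102
  N = 26 + 38 = 64
  W = 292 + 3·102 + 3·64 = 790
  K = -41 + 5·102 − 4·64 − 5·790 = -3737
  C = 290 − (-3737) = 4027
Policy C (N := 1):
  Y = 102
  N = 1
  W = 292 + 3·102 + 3·1 = 601
  K = -41 + 5·102 − 4·1 − 5·601 = -2540
  C = 290 − (-2540) = 2830
Comparing — Policy A: C=2393, Policy B: C=4027, Policy C: C=2830. Highest is 4027 (Policy B).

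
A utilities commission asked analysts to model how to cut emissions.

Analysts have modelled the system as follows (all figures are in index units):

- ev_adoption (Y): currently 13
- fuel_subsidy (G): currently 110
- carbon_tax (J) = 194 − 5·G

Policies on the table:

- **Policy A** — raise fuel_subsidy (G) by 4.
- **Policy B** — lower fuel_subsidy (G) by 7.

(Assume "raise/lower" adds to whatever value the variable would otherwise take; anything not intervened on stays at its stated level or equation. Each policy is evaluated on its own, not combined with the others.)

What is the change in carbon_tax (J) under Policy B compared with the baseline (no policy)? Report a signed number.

35

Baseline:
  G = 110
  J = 194 − 5·110 = -356
Policy B (G − 7):
  G = 110 − 7 = 103
  J = 194 − 5·103 = -321
Change in J: -321 − (-356) = 35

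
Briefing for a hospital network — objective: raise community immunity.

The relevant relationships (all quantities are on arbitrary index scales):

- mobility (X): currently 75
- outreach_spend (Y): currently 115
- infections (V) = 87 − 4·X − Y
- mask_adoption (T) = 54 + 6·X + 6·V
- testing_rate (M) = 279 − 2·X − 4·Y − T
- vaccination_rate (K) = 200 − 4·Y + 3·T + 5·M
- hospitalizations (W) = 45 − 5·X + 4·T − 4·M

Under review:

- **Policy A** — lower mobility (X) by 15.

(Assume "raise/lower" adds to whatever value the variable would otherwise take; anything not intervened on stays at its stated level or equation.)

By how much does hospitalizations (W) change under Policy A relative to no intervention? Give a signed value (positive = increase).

Baseline:
  X = 75
  Y = 115
  V = 87 − 4·75 − 115 = -328
  T = 54 + 6·75 + 6·(-328) = -1464
  M = 279 − 2·75 − 4·115 − (-1464) = 1133
  W = 45 − 5·75 + 4·(-1464) − 4·1133 = -10718
Policy A (X − 15):
  X = 75 − 15 = 60
  Y = 115
  V = 87 − 4·60 − 115 = -268
  T = 54 + 6·60 + 6·(-268) = -1194
  M = 279 − 2·60 − 4·115 − (-1194) = 893
  W = 45 − 5·60 + 4·(-1194) − 4·893 = -8603
Change in W: -8603 − (-10718) = 2115

2115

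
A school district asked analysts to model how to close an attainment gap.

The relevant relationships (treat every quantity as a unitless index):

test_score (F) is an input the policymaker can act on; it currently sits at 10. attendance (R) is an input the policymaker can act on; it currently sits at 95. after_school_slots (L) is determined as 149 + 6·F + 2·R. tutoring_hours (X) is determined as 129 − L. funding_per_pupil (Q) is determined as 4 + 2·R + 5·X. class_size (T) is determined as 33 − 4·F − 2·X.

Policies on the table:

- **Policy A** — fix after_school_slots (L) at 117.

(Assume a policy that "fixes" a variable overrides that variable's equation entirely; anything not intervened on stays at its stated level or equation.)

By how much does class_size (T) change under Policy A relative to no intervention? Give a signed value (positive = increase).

-564

Baseline:
  F = 10
  R = 95
  L = 149 + 6·10 + 2·95 = 399
  X = 129 − 399 = -270
  T = 33 − 4·10 − 2·(-270) = 533
Policy A (L := 117):
  F = 10
  R = 95
  L = 117
  X = 129 − 117 = 12
  T = 33 − 4·10 − 2·12 = -31
Change in T: -31 − 533 = -564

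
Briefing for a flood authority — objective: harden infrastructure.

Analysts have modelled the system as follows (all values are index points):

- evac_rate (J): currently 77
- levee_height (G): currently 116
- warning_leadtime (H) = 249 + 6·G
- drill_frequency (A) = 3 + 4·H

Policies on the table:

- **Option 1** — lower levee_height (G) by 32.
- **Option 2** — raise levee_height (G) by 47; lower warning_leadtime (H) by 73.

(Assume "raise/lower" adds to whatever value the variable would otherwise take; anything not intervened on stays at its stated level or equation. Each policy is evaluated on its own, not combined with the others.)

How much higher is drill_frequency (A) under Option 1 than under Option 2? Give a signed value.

-1604

Option 1 (G − 32):
  G = 116 − 32 = 84
  H = 249 + 6·84 = 753
  A = 3 + 4·753 = 3015
Option 2 (G + 47, H − 73):
  G = 116 + 47 = 163
  H = 249 + 6·163 (−73 from intervention) = 1154
  A = 3 + 4·1154 = 4619
A: 3015 − 4619 = -1604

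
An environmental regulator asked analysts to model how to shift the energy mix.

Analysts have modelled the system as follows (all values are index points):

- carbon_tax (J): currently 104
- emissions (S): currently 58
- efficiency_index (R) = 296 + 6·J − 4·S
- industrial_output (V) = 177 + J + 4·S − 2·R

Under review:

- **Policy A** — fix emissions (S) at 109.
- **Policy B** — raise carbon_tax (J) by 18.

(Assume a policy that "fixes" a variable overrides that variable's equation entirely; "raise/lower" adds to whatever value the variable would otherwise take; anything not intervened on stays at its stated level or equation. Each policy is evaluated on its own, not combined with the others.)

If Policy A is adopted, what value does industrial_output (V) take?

Policy A (S := 109):
  J = 104
  S = 109
  R = 296 + 6·104 − 4·109 = 484
  V = 177 + 104 + 4·109 − 2·484 = -251

-251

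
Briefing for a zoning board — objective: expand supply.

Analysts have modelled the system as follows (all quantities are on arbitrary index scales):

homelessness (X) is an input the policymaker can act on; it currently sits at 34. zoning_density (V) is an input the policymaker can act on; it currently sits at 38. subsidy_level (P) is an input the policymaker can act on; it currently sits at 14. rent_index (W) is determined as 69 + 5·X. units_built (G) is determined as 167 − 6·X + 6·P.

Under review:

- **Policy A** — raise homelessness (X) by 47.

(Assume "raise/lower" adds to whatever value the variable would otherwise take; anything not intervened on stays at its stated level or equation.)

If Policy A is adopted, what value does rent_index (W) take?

474

Policy A (X + 47):
  X = 34 + 47 = 81
  W = 69 + 5·81 = 474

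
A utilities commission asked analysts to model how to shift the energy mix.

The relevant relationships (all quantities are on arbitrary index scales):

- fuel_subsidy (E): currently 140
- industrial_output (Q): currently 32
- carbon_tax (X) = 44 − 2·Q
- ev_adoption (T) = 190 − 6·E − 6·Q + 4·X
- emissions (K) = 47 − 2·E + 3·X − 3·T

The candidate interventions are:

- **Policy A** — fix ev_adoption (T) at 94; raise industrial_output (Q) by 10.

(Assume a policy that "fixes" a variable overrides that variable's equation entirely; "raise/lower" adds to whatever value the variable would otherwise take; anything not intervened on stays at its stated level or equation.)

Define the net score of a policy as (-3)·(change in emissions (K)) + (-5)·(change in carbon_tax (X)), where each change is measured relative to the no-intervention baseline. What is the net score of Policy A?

Baseline:
  E = 140
  Q = 32
  X = 44 − 2·32 = -20
  T = 190 − 6·140 − 6·32 + 4·(-20) = -922
  K = 47 − 2·140 + 3·(-20) − 3·(-922) = 2473
Policy A (T := 94, Q + 10):
  E = 140
  Q = 32 + 10 = 42
  X = 44 − 2·42 = -40
  T = 94
  K = 47 − 2·140 + 3·(-40) − 3·94 = -635
ΔK = -635 − 2473 = -3108; ΔX = -40 − (-20) = -20
Score = (-3)·(-3108) + (-5)·(-20) = 9424

9424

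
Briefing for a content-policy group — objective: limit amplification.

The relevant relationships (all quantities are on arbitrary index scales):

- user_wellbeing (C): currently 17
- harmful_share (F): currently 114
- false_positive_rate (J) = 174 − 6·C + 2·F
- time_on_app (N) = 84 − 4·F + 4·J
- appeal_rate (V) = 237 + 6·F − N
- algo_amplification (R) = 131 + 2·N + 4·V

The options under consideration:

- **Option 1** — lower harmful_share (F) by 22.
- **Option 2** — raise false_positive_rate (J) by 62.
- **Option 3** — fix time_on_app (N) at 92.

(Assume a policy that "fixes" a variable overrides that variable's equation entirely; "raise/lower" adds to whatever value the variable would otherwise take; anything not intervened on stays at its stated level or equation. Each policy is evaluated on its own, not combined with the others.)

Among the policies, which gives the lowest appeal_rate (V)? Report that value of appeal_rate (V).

Option 1 (F − 22):
  C = 17
  F = 114 − 22 = 92
  J = 174 − 6·17 + 2·92 = 256
  N = 84 − 4·92 + 4·256 = 740
  V = 237 + 6·92 − 740 = 49
Option 2 (J + 62):
  C = 17
  F = 114
  J = 174 − 6·17 + 2·114 (+62 from intervention) = 362
  N = 84 − 4·114 + 4·362 = 1076
  V = 237 + 6·114 − 1076 = -155
Option 3 (N := 92):
  C = 17
  F = 114
  J = 174 − 6·17 + 2·114 = 300
  N = 92
  V = 237 + 6·114 − 92 = 829
Comparing — Option 1: V=49, Option 2: V=-155, Option 3: V=829. Lowest is -155 (Option 2).

-155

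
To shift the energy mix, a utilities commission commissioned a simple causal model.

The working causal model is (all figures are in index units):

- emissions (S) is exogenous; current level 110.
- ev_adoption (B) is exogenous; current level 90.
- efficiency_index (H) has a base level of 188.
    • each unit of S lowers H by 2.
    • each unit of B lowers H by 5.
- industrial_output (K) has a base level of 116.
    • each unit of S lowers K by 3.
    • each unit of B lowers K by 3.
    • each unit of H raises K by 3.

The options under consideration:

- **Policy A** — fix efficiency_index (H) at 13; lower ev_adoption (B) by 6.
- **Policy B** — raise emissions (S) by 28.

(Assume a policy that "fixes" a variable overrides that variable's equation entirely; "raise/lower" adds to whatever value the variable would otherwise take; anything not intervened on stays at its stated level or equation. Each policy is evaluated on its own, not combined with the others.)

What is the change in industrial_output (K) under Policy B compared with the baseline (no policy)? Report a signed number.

Baseline:
  S = 110
  B = 90
  H = 188 − 2·110 − 5·90 = -482
  K = 116 − 3·110 − 3·90 + 3·(-482) = -1930
Policy B (S + 28):
  S = 110 + 28 = 138
  B = 90
  H = 188 − 2·138 − 5·90 = -538
  K = 116 − 3·138 − 3·90 + 3·(-538) = -2182
Change in K: -2182 − (-1930) = -252

-252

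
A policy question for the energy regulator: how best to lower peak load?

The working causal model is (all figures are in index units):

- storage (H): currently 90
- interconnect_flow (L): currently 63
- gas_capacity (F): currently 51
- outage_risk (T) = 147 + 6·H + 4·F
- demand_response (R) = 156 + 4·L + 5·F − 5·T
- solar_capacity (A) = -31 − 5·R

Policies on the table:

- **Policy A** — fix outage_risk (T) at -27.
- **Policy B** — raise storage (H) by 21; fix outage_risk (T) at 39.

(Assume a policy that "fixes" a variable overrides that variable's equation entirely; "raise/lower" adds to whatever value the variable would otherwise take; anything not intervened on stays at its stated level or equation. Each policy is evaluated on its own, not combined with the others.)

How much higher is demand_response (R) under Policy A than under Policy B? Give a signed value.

Policy A (T := -27):
  H = 90
  L = 63
  F = 51
  T = -27
  R = 156 + 4·63 + 5·51 − 5·(-27) = 798
Policy B (H + 21, T := 39):
  H = 90 + 21 = 111
  L = 63
  F = 51
  T = 39
  R = 156 + 4·63 + 5·51 − 5·39 = 468
R: 798 − 468 = 330

330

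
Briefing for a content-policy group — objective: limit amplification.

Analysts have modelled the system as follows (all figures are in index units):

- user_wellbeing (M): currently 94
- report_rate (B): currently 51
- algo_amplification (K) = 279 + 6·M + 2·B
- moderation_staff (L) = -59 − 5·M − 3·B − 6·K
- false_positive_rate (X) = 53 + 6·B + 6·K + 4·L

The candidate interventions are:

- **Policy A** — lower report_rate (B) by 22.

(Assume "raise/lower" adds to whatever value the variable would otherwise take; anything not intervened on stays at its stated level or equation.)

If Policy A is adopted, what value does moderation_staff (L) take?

Policy A (B − 22):
  M = 94
  B = 51 − 22 = 29
  K = 279 + 6·94 + 2·29 = 901
  L = -59 − 5·94 − 3·29 − 6·901 = -6022

-6022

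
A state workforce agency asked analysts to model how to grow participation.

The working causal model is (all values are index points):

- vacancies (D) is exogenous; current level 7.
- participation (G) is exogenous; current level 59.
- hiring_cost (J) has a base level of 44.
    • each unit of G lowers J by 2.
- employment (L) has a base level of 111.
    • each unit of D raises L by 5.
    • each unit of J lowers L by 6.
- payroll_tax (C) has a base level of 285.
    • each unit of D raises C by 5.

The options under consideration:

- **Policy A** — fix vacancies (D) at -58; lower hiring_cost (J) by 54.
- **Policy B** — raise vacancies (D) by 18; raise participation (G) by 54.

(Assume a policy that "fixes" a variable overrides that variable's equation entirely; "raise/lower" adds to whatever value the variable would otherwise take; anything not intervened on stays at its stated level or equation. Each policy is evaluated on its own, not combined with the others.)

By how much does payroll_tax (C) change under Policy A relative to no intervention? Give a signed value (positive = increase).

-325

Baseline:
  D = 7
  C = 285 + 5·7 = 320
Policy A (D := -58, J − 54):
  D = -58
  C = 285 + 5·(-58) = -5
Change in C: -5 − 320 = -325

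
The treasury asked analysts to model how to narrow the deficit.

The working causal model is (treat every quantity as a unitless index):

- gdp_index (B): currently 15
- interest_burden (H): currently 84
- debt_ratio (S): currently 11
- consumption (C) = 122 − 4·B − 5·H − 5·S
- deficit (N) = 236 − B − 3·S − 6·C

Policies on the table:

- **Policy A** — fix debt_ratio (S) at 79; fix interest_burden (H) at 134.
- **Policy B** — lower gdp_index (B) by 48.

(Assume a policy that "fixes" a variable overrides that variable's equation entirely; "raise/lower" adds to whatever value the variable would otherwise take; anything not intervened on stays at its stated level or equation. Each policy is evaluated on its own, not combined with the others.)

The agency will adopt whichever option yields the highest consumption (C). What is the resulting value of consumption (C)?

Policy A (S := 79, H := 134):
  B = 15
  H = 134
  S = 79
  C = 122 − 4·15 − 5·134 − 5·79 = -1003
Policy B (B − 48):
  B = 15 − 48 = -33
  H = 84
  S = 11
  C = 122 − 4·(-33) − 5·84 − 5·11 = -221
Comparing — Policy A: C=-1003, Policy B: C=-221. Highest is -221 (Policy B).

-221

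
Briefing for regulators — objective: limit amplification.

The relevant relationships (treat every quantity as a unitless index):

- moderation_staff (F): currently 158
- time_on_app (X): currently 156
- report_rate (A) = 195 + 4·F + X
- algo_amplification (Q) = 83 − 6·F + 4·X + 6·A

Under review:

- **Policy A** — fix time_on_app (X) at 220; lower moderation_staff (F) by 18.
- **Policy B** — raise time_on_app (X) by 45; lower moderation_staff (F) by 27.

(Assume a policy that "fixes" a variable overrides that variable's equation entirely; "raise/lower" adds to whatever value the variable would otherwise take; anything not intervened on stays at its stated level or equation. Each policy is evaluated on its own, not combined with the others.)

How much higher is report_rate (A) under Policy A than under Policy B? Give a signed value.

55

Policy A (X := 220, F − 18):
  F = 158 − 18 = 140
  X = 220
  A = 195 + 4·140 + 220 = 975
Policy B (X + 45, F − 27):
  F = 158 − 27 = 131
  X = 156 + 45 = 201
  A = 195 + 4·131 + 201 = 920
A: 975 − 920 = 55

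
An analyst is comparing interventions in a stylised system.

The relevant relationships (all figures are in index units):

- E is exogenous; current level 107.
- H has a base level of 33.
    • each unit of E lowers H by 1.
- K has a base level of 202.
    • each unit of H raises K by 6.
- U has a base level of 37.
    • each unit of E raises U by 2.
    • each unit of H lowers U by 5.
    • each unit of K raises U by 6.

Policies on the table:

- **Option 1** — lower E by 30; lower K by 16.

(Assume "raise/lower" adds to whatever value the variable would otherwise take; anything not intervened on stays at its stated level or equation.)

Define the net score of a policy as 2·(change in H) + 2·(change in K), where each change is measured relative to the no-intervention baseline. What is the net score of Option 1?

388

Baseline:
  E = 107
  H = 33 − 107 = -74
  K = 202 + 6·(-74) = -242
Option 1 (E − 30, K − 16):
  E = 107 − 30 = 77
  H = 33 − 77 = -44
  K = 202 + 6·(-44) (−16 from intervention) = -78
ΔH = -44 − (-74) = 30; ΔK = -78 − (-242) = 164
Score = 2·30 + 2·164 = 388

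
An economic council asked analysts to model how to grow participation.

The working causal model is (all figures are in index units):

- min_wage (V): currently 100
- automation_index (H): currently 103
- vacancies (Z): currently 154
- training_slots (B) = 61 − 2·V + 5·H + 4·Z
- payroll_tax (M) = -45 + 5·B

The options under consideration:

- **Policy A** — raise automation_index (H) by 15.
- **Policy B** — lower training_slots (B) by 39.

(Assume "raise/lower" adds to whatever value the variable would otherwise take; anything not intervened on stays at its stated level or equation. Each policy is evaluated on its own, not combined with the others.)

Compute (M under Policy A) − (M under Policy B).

Policy A (H + 15):
  V = 100
  H = 103 + 15 = 118
  Z = 154
  B = 61 − 2·100 + 5·118 + 4·154 = 1067
  M = -45 + 5·1067 = 5290
Policy B (B − 39):
  V = 100
  H = 103
  Z = 154
  B = 61 − 2·100 + 5·103 + 4·154 (−39 from intervention) = 953
  M = -45 + 5·953 = 4720
M: 5290 − 4720 = 570

570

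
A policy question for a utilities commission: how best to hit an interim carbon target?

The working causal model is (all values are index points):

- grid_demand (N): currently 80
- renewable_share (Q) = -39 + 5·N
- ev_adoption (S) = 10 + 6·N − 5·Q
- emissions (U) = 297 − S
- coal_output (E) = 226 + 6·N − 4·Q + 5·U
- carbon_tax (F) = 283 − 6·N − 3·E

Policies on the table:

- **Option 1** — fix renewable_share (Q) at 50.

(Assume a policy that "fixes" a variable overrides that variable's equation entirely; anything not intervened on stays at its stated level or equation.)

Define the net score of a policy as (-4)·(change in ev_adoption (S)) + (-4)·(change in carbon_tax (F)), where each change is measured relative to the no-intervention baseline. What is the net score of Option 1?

-84592

Baseline:
  N = 80
  Q = -39 + 5·80 = 361
  S = 10 + 6·80 − 5·361 = -1315
  U = 297 − (-1315) = 1612
  E = 226 + 6·80 − 4·361 + 5·1612 = 7322
  F = 283 − 6·80 − 3·7322 = -22163
Option 1 (Q := 50):
  N = 80
  Q = 50
  S = 10 + 6·80 − 5·50 = 240
  U = 297 − 240 = 57
  E = 226 + 6·80 − 4·50 + 5·57 = 791
  F = 283 − 6·80 − 3·791 = -2570
ΔS = 240 − (-1315) = 1555; ΔF = -2570 − (-22163) = 19593
Score = (-4)·1555 + (-4)·19593 = -84592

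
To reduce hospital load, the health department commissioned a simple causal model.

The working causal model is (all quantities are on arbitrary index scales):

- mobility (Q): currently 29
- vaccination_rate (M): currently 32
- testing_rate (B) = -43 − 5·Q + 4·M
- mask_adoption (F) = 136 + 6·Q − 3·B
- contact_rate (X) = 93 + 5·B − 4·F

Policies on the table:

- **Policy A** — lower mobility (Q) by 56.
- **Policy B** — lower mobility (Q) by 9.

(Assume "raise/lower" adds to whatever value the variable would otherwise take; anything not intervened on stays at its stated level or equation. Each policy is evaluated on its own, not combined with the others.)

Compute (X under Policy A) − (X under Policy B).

Policy A (Q − 56):
  Q = 29 − 56 = -27
  M = 32
  B = -43 − 5·(-27) + 4·32 = 220
  F = 136 + 6·(-27) − 3·220 = -686
  X = 93 + 5·220 − 4·(-686) = 3937
Policy B (Q − 9):
  Q = 29 − 9 = 20
  M = 32
  B = -43 − 5·20 + 4·32 = -15
  F = 136 + 6·20 − 3·(-15) = 301
  X = 93 + 5·(-15) − 4·301 = -1186
X: 3937 − (-1186) = 5123

5123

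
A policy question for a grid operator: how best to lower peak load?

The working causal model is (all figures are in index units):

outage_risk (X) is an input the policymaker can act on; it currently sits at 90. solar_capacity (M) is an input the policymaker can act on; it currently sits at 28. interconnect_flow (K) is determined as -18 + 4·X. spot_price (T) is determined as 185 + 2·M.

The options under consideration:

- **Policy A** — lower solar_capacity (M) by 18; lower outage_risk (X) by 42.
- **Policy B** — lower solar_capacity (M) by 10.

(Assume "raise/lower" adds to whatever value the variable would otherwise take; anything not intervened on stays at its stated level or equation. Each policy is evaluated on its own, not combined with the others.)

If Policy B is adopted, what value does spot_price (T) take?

221

Policy B (M − 10):
  M = 28 − 10 = 18
  T = 185 + 2·18 = 221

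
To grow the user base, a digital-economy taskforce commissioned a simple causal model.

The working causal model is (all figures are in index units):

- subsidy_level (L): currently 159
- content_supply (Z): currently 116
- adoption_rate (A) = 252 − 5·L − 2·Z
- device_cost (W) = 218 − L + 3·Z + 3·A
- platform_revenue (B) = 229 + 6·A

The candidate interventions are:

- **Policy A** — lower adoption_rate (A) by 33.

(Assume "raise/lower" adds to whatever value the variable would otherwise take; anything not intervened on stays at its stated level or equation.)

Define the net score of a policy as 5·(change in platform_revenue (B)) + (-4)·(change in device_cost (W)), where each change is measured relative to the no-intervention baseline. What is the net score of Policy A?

Baseline:
  L = 159
  Z = 116
  A = 252 − 5·159 − 2·116 = -775
  W = 218 − 159 + 3·116 + 3·(-775) = -1918
  B = 229 + 6·(-775) = -4421
Policy A (A − 33):
  L = 159
  Z = 116
  A = 252 − 5·159 − 2·116 (−33 from intervention) = -808
  W = 218 − 159 + 3·116 + 3·(-808) = -2017
  B = 229 + 6·(-808) = -4619
ΔB = -4619 − (-4421) = -198; ΔW = -2017 − (-1918) = -99
Score = 5·(-198) + (-4)·(-99) = -594

-594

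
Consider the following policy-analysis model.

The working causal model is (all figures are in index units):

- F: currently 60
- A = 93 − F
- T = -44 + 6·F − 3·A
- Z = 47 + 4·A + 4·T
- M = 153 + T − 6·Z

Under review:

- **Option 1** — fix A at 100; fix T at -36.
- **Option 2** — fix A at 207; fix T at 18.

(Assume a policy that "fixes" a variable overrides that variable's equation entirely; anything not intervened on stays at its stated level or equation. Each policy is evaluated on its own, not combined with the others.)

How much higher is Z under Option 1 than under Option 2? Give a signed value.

Option 1 (A := 100, T := -36):
  F = 60
  A = 100
  T = -36
  Z = 47 + 4·100 + 4·(-36) = 303
Option 2 (A := 207, T := 18):
  F = 60
  A = 207
  T = 18
  Z = 47 + 4·207 + 4·18 = 947
Z: 303 − 947 = -644

-644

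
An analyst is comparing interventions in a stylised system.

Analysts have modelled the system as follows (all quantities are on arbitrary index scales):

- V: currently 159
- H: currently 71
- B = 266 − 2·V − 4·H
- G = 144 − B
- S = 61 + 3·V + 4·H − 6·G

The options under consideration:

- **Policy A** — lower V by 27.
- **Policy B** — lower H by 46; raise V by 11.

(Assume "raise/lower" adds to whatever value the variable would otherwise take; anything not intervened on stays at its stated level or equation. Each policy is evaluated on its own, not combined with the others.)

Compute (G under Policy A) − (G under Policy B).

108

Policy A (V − 27):
  V = 159 − 27 = 132
  H = 71
  B = 266 − 2·132 − 4·71 = -282
  G = 144 − (-282) = 426
Policy B (H − 46, V + 11):
  V = 159 + 11 = 170
  H = 71 − 46 = 25
  B = 266 − 2·170 − 4·25 = -174
  G = 144 − (-174) = 318
G: 426 − 318 = 108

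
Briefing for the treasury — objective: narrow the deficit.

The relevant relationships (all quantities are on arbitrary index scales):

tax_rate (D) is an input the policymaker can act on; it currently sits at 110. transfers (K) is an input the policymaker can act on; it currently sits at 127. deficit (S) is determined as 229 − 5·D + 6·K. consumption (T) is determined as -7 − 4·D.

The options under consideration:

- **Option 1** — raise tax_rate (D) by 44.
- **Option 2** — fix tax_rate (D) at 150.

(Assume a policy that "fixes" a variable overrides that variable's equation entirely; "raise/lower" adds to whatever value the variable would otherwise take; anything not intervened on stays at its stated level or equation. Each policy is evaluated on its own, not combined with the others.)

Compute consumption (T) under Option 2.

Option 2 (D := 150):
  D = 150
  T = -7 − 4·150 = -607

-607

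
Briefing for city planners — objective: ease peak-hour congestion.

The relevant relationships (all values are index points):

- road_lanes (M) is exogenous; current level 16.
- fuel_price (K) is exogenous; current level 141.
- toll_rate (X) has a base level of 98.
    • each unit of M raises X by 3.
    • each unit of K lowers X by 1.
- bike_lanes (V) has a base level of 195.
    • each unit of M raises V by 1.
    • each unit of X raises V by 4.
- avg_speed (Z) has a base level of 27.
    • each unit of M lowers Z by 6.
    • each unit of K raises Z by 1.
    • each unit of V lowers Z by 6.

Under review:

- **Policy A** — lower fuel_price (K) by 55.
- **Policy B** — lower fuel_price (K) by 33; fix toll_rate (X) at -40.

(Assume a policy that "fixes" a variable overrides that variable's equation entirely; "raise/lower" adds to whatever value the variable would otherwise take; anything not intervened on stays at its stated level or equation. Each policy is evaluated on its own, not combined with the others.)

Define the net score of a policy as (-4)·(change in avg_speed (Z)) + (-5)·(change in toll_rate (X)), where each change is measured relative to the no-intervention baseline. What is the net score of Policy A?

5225

Baseline:
  M = 16
  K = 141
  X = 98 + 3·16 − 141 = 5
  V = 195 + 16 + 4·5 = 231
  Z = 27 − 6·16 + 141 − 6·231 = -1314
Policy A (K − 55):
  M = 16
  K = 141 − 55 = 86
  X = 98 + 3·16 − 86 = 60
  V = 195 + 16 + 4·60 = 451
  Z = 27 − 6·16 + 86 − 6·451 = -2689
ΔZ = -2689 − (-1314) = -1375; ΔX = 60 − 5 = 55
Score = (-4)·(-1375) + (-5)·55 = 5225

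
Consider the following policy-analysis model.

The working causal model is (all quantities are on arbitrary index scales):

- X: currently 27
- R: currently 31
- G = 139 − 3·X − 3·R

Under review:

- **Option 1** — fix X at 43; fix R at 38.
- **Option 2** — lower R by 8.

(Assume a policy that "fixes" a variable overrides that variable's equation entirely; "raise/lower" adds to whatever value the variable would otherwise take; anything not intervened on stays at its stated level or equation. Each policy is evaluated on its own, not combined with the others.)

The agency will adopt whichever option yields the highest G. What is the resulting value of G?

Option 1 (X := 43, R := 38):
  X = 43
  R = 38
  G = 139 − 3·43 − 3·38 = -104
Option 2 (R − 8):
  X = 27
  R = 31 − 8 = 23
  G = 139 − 3·27 − 3·23 = -11
Comparing — Option 1: G=-104, Option 2: G=-11. Highest is -11 (Option 2).

-11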